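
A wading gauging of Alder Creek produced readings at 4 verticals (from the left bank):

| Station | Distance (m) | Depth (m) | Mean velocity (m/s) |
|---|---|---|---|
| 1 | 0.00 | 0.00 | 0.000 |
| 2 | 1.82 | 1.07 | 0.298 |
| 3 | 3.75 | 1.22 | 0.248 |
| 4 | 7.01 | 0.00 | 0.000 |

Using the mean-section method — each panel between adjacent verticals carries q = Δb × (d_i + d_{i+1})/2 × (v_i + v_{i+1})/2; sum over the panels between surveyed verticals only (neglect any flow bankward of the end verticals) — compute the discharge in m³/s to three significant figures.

0.995 m³/s

Panel 1-2: Δb = 1.82 m, d̄ = (0.00+1.07)/2 = 0.535, v̄ = (0.000+0.298)/2 = 0.149 → q = 1.82×0.535×0.149 = 0.1451 m³/s
Panel 2-3: Δb = 1.93 m, d̄ = (1.07+1.22)/2 = 1.145, v̄ = (0.298+0.248)/2 = 0.273 → q = 1.93×1.145×0.273 = 0.6033 m³/s
Panel 3-4: Δb = 3.26 m, d̄ = (1.22+0.00)/2 = 0.61, v̄ = (0.248+0.000)/2 = 0.124 → q = 3.26×0.61×0.124 = 0.2466 m³/s
Q = Σ q = 0.9950 m³/s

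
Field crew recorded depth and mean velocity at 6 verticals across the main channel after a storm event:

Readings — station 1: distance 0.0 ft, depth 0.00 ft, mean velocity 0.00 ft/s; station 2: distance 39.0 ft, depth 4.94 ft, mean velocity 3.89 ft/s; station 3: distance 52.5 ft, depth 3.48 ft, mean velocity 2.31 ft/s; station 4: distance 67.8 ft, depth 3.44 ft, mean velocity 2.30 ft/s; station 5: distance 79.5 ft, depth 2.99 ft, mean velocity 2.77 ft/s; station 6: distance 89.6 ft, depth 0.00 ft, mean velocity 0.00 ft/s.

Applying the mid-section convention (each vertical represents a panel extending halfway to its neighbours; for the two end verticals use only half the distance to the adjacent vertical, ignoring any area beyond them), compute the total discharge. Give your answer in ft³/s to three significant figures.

817 ft³/s

w_2 = (52.5 − 0.0)/2 = 26.25 ft; q_2 = 3.89 × 4.94 × 26.25 = 504.4 ft³/s
w_3 = (67.8 − 39.0)/2 = 14.4 ft; q_3 = 2.31 × 3.48 × 14.4 = 115.8 ft³/s
w_4 = (79.5 − 52.5)/2 = 13.5 ft; q_4 = 2.30 × 3.44 × 13.5 = 106.8 ft³/s
w_5 = (89.6 − 67.8)/2 = 10.9 ft; q_5 = 2.77 × 2.99 × 10.9 = 90.28 ft³/s
Stations 1, 6 contribute zero (depth or velocity is 0).
Q = Σ qᵢ = 817.3 ft³/s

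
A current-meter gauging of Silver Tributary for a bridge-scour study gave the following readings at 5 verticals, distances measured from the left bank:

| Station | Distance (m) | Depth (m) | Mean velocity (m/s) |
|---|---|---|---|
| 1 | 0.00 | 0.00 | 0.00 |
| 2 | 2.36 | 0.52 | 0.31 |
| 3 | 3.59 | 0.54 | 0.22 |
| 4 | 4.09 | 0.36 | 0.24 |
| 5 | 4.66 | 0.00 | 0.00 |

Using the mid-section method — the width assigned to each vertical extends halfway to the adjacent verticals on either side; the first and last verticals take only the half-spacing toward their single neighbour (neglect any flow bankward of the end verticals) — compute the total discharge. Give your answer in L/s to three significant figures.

w_2 = (3.59 − 0.00)/2 = 1.795 m; q_2 = 0.31 × 0.52 × 1.795 = 0.2894 m³/s
w_3 = (4.09 − 2.36)/2 = 0.865 m; q_3 = 0.22 × 0.54 × 0.865 = 0.1028 m³/s
w_4 = (4.66 − 3.59)/2 = 0.535 m; q_4 = 0.24 × 0.36 × 0.535 = 0.04622 m³/s
Stations 1, 5 contribute zero (depth or velocity is 0).
Q = Σ qᵢ = 0.4383 m³/s
= 0.4383 × 1000 = 438.3 L/s

438 L/s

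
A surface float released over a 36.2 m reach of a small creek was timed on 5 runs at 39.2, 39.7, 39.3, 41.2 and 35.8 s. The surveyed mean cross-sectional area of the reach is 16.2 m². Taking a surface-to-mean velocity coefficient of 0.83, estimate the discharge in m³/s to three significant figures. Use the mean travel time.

12.5 m³/s

t̄ = (39.2 + 39.7 + 39.3 + 41.2 + 35.8) / 5 = 39.04 s
v_surface = L / t̄ = 36.2 / 39.04 = 0.9273 m/s
v_mean = 0.83 × 0.9273 = 0.7696 m/s
Q = A × v_mean = 16.2 × 0.7696 = 12.47 m³/s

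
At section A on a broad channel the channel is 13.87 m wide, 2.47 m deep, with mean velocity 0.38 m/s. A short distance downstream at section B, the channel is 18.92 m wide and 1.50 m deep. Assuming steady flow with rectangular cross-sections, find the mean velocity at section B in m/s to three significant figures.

Q = A₁V₁ = (13.87×2.47) × 0.38 = 13.02 m³/s
A₂ = 18.92 × 1.50 = 28.38 m²
V₂ = Q/A₂ = 13.02/28.38 = 0.4587 m/s

0.459 m/s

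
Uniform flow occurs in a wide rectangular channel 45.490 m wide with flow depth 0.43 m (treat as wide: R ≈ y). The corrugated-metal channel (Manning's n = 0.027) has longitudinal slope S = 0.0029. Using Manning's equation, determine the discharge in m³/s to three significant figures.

A = b·y = 45.490 × 0.43 = 19.56 m²
Wide channel: R ≈ y = 0.43 m
Q = (1/n)·A·R^(2/3)·S^(1/2) = (1/0.027) × 19.56 × 0.4300^(2/3) × 0.0029^(1/2) = 22.23 m³/s

22.2 m³/s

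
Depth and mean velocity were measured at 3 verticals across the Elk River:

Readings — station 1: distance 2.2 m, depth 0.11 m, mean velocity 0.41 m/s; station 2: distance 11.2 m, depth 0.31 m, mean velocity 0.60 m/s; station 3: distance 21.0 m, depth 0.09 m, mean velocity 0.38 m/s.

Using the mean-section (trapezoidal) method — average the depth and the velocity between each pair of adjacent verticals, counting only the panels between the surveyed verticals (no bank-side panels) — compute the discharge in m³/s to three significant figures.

Panel 1-2: Δb = 9 m, d̄ = (0.11+0.31)/2 = 0.21, v̄ = (0.41+0.60)/2 = 0.505 → q = 9×0.21×0.505 = 0.9545 m³/s
Panel 2-3: Δb = 9.8 m, d̄ = (0.31+0.09)/2 = 0.2, v̄ = (0.60+0.38)/2 = 0.49 → q = 9.8×0.2×0.49 = 0.9604 m³/s
Q = Σ q = 1.915 m³/s

1.91 m³/s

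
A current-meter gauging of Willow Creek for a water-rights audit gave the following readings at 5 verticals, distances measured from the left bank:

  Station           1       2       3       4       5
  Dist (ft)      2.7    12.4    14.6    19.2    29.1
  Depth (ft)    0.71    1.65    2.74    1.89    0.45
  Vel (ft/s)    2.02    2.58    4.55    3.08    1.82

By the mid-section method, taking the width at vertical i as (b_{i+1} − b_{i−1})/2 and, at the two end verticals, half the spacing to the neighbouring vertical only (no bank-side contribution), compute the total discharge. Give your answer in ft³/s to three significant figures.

w_1 = (12.4 − 2.7)/2 = 4.85 ft; q_1 = 2.02 × 0.71 × 4.85 = 6.956 ft³/s
w_2 = (14.6 − 2.7)/2 = 5.95 ft; q_2 = 2.58 × 1.65 × 5.95 = 25.33 ft³/s
w_3 = (19.2 − 12.4)/2 = 3.4 ft; q_3 = 4.55 × 2.74 × 3.4 = 42.39 ft³/s
w_4 = (29.1 − 14.6)/2 = 7.25 ft; q_4 = 3.08 × 1.89 × 7.25 = 42.20 ft³/s
w_5 = (29.1 − 19.2)/2 = 4.95 ft; q_5 = 1.82 × 0.45 × 4.95 = 4.054 ft³/s
Q = Σ qᵢ = 120.9 ft³/s

121 ft³/s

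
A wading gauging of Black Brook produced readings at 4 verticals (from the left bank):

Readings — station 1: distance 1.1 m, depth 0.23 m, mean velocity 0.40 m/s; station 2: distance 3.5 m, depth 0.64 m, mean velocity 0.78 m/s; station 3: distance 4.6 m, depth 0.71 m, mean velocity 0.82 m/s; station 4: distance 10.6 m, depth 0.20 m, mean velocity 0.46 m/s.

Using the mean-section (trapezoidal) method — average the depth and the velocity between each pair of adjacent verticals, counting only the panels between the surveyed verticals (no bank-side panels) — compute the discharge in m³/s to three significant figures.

Panel 1-2: Δb = 2.4 m, d̄ = (0.23+0.64)/2 = 0.435, v̄ = (0.40+0.78)/2 = 0.59 → q = 2.4×0.435×0.59 = 0.6160 m³/s
Panel 2-3: Δb = 1.1 m, d̄ = (0.64+0.71)/2 = 0.675, v̄ = (0.78+0.82)/2 = 0.8 → q = 1.1×0.675×0.8 = 0.5940 m³/s
Panel 3-4: Δb = 6 m, d̄ = (0.71+0.20)/2 = 0.455, v̄ = (0.82+0.46)/2 = 0.64 → q = 6×0.455×0.64 = 1.747 m³/s
Q = Σ q = 2.957 m³/s

2.96 m³/s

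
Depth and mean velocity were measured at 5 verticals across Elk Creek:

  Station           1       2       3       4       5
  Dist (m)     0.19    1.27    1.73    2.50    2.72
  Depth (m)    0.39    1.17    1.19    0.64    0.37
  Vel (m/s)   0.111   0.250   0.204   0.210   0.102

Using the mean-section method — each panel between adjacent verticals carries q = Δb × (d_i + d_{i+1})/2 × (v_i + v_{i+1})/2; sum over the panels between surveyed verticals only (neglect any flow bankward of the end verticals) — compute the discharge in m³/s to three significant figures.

Panel 1-2: Δb = 1.08 m, d̄ = (0.39+1.17)/2 = 0.78, v̄ = (0.111+0.250)/2 = 0.1805 → q = 1.08×0.78×0.1805 = 0.1521 m³/s
Panel 2-3: Δb = 0.46 m, d̄ = (1.17+1.19)/2 = 1.18, v̄ = (0.250+0.204)/2 = 0.227 → q = 0.46×1.18×0.227 = 0.1232 m³/s
Panel 3-4: Δb = 0.77 m, d̄ = (1.19+0.64)/2 = 0.915, v̄ = (0.204+0.210)/2 = 0.207 → q = 0.77×0.915×0.207 = 0.1458 m³/s
Panel 4-5: Δb = 0.22 m, d̄ = (0.64+0.37)/2 = 0.505, v̄ = (0.210+0.102)/2 = 0.156 → q = 0.22×0.505×0.156 = 0.01733 m³/s
Q = Σ q = 0.4384 m³/s

0.438 m³/s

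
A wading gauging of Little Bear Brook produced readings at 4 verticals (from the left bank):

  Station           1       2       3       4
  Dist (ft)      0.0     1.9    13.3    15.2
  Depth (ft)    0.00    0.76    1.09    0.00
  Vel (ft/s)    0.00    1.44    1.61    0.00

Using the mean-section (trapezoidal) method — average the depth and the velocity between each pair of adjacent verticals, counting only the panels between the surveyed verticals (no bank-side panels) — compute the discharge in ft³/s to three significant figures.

Panel 1-2: Δb = 1.9 ft, d̄ = (0.00+0.76)/2 = 0.38, v̄ = (0.00+1.44)/2 = 0.72 → q = 1.9×0.38×0.72 = 0.5198 ft³/s
Panel 2-3: Δb = 11.4 ft, d̄ = (0.76+1.09)/2 = 0.925, v̄ = (1.44+1.61)/2 = 1.525 → q = 11.4×0.925×1.525 = 16.08 ft³/s
Panel 3-4: Δb = 1.9 ft, d̄ = (1.09+0.00)/2 = 0.545, v̄ = (1.61+0.00)/2 = 0.805 → q = 1.9×0.545×0.805 = 0.8336 ft³/s
Q = Σ q = 17.43 ft³/s

17.4 ft³/s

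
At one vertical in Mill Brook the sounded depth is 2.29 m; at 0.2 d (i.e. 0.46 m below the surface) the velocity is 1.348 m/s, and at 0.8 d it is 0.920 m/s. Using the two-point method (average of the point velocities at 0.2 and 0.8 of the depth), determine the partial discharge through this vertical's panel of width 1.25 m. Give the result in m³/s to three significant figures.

v̄ = (1.348 + 0.920) / 2 = 1.134 m/s
q = v̄ × d × w = 1.134 × 2.29 × 1.25 = 3.246 m³/s

3.25 m³/s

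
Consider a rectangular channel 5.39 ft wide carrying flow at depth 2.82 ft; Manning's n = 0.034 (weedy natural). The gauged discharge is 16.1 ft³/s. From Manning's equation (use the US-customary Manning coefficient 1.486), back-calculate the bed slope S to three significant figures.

A = b·y = 5.39 × 2.82 = 15.20 ft²
P = b + 2y = 5.39 + 2×2.82 = 11.03 ft
R = A/P = 15.20/11.03 = 1.378 ft
S = (Q·n / (1.486·A·R^(2/3)))² = (16.1×0.034 / (1.486×15.20×1.238))² = 0.0003830

0.000383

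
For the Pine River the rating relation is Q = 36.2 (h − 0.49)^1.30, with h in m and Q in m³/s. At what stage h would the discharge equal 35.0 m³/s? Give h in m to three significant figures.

h − h₀ = (Q/C)^(1/b) = (35.0/36.2)^(1/1.30) = 0.9744 m
h = 0.49 + 0.9744 = 1.464 m

1.46 m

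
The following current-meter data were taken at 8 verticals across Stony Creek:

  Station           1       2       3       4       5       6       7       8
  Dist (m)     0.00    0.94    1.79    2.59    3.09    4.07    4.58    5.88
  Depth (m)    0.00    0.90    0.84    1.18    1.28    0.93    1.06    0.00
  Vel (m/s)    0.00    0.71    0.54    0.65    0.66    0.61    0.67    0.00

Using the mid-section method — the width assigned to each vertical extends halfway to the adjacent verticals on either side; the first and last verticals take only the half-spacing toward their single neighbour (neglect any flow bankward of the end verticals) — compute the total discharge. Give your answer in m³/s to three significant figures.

w_2 = (1.79 − 0.00)/2 = 0.895 m; q_2 = 0.71 × 0.90 × 0.895 = 0.5719 m³/s
w_3 = (2.59 − 0.94)/2 = 0.825 m; q_3 = 0.54 × 0.84 × 0.825 = 0.3742 m³/s
w_4 = (3.09 − 1.79)/2 = 0.65 m; q_4 = 0.65 × 1.18 × 0.65 = 0.4986 m³/s
w_5 = (4.07 − 2.59)/2 = 0.74 m; q_5 = 0.66 × 1.28 × 0.74 = 0.6252 m³/s
w_6 = (4.58 − 3.09)/2 = 0.745 m; q_6 = 0.61 × 0.93 × 0.745 = 0.4226 m³/s
w_7 = (5.88 − 4.07)/2 = 0.905 m; q_7 = 0.67 × 1.06 × 0.905 = 0.6427 m³/s
Stations 1, 8 contribute zero (depth or velocity is 0).
Q = Σ qᵢ = 3.135 m³/s

3.14 m³/s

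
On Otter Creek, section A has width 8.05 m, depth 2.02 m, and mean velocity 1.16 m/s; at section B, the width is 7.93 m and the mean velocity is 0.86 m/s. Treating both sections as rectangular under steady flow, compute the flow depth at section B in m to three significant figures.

Q = A₁V₁ = (8.05×2.02) × 1.16 = 18.86 m³/s
d₂ = Q/(b₂ V₂) = 18.86/(7.93×0.86) = 2.766 m

2.77 m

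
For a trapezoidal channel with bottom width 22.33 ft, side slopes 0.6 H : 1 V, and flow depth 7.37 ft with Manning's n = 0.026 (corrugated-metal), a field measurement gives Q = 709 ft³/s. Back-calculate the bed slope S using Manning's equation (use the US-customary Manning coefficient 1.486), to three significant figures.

A = (b + z·y)·y = (22.33 + 0.6×7.37)×7.37 = 197.2 ft²
P = b + 2y√(1+z²) = 22.33 + 2×7.37×√(1+0.6²) = 39.52 ft
R = A/P = 197.2/39.52 = 4.989 ft
S = (Q·n / (1.486·A·R^(2/3)))² = (709×0.026 / (1.486×197.2×2.920))² = 0.0004644

0.000464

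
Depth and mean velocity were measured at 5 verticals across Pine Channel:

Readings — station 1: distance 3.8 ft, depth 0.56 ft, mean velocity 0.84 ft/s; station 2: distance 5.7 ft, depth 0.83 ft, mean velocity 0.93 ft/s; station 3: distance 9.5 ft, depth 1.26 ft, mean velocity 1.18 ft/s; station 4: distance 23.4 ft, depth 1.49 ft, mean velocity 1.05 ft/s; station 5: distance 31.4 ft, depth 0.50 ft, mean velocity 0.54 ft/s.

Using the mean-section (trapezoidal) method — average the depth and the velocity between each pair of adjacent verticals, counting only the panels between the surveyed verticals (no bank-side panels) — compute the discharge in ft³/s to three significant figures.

33.0 ft³/s

Panel 1-2: Δb = 1.9 ft, d̄ = (0.56+0.83)/2 = 0.695, v̄ = (0.84+0.93)/2 = 0.885 → q = 1.9×0.695×0.885 = 1.169 ft³/s
Panel 2-3: Δb = 3.8 ft, d̄ = (0.83+1.26)/2 = 1.045, v̄ = (0.93+1.18)/2 = 1.055 → q = 3.8×1.045×1.055 = 4.189 ft³/s
Panel 3-4: Δb = 13.9 ft, d̄ = (1.26+1.49)/2 = 1.375, v̄ = (1.18+1.05)/2 = 1.115 → q = 13.9×1.375×1.115 = 21.31 ft³/s
Panel 4-5: Δb = 8 ft, d̄ = (1.49+0.50)/2 = 0.995, v̄ = (1.05+0.54)/2 = 0.795 → q = 8×0.995×0.795 = 6.328 ft³/s
Q = Σ q = 33.00 ft³/s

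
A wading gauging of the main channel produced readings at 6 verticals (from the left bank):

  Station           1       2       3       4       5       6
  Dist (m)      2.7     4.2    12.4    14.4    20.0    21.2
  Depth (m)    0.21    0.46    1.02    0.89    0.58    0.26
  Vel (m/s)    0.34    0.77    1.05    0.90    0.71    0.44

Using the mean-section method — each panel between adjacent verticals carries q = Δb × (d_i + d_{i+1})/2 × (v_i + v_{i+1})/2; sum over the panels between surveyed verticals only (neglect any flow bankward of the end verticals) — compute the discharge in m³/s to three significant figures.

Panel 1-2: Δb = 1.5 m, d̄ = (0.21+0.46)/2 = 0.335, v̄ = (0.34+0.77)/2 = 0.555 → q = 1.5×0.335×0.555 = 0.2789 m³/s
Panel 2-3: Δb = 8.2 m, d̄ = (0.46+1.02)/2 = 0.74, v̄ = (0.77+1.05)/2 = 0.91 → q = 8.2×0.74×0.91 = 5.522 m³/s
Panel 3-4: Δb = 2 m, d̄ = (1.02+0.89)/2 = 0.955, v̄ = (1.05+0.90)/2 = 0.975 → q = 2×0.955×0.975 = 1.862 m³/s
Panel 4-5: Δb = 5.6 m, d̄ = (0.89+0.58)/2 = 0.735, v̄ = (0.90+0.71)/2 = 0.805 → q = 5.6×0.735×0.805 = 3.313 m³/s
Panel 5-6: Δb = 1.2 m, d̄ = (0.58+0.26)/2 = 0.42, v̄ = (0.71+0.44)/2 = 0.575 → q = 1.2×0.42×0.575 = 0.2898 m³/s
Q = Σ q = 11.27 m³/s

11.3 m³/s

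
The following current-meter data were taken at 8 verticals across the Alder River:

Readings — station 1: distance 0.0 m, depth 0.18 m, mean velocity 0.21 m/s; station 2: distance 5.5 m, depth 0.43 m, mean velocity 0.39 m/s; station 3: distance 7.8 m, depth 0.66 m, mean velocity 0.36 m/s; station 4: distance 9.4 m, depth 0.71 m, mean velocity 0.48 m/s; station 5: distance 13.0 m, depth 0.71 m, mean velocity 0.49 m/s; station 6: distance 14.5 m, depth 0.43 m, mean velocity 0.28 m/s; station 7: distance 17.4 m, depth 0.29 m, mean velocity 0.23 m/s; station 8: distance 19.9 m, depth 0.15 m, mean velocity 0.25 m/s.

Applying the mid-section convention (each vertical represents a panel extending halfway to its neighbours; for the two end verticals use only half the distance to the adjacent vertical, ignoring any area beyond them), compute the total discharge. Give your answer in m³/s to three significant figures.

3.49 m³/s

w_1 = (5.5 − 0.0)/2 = 2.75 m; q_1 = 0.21 × 0.18 × 2.75 = 0.1040 m³/s
w_2 = (7.8 − 0.0)/2 = 3.9 m; q_2 = 0.39 × 0.43 × 3.9 = 0.6540 m³/s
w_3 = (9.4 − 5.5)/2 = 1.95 m; q_3 = 0.36 × 0.66 × 1.95 = 0.4633 m³/s
w_4 = (13.0 − 7.8)/2 = 2.6 m; q_4 = 0.48 × 0.71 × 2.6 = 0.8861 m³/s
w_5 = (14.5 − 9.4)/2 = 2.55 m; q_5 = 0.49 × 0.71 × 2.55 = 0.8871 m³/s
w_6 = (17.4 − 13.0)/2 = 2.2 m; q_6 = 0.28 × 0.43 × 2.2 = 0.2649 m³/s
w_7 = (19.9 − 14.5)/2 = 2.7 m; q_7 = 0.23 × 0.29 × 2.7 = 0.1801 m³/s
w_8 = (19.9 − 17.4)/2 = 1.25 m; q_8 = 0.25 × 0.15 × 1.25 = 0.04688 m³/s
Q = Σ qᵢ = 3.486 m³/s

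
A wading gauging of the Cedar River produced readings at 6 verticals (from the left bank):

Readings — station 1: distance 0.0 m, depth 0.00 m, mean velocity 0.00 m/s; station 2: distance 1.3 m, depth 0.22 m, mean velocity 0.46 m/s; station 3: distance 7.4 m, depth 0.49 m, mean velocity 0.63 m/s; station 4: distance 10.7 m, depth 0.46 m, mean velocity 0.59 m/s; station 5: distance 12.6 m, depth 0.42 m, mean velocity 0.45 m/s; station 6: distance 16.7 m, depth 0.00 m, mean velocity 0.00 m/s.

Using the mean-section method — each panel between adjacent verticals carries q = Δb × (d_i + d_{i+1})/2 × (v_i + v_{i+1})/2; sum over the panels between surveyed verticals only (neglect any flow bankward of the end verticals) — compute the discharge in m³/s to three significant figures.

2.80 m³/s

Panel 1-2: Δb = 1.3 m, d̄ = (0.00+0.22)/2 = 0.11, v̄ = (0.00+0.46)/2 = 0.23 → q = 1.3×0.11×0.23 = 0.03289 m³/s
Panel 2-3: Δb = 6.1 m, d̄ = (0.22+0.49)/2 = 0.355, v̄ = (0.46+0.63)/2 = 0.545 → q = 6.1×0.355×0.545 = 1.180 m³/s
Panel 3-4: Δb = 3.3 m, d̄ = (0.49+0.46)/2 = 0.475, v̄ = (0.63+0.59)/2 = 0.61 → q = 3.3×0.475×0.61 = 0.9562 m³/s
Panel 4-5: Δb = 1.9 m, d̄ = (0.46+0.42)/2 = 0.44, v̄ = (0.59+0.45)/2 = 0.52 → q = 1.9×0.44×0.52 = 0.4347 m³/s
Panel 5-6: Δb = 4.1 m, d̄ = (0.42+0.00)/2 = 0.21, v̄ = (0.45+0.00)/2 = 0.225 → q = 4.1×0.21×0.225 = 0.1937 m³/s
Q = Σ q = 2.798 m³/s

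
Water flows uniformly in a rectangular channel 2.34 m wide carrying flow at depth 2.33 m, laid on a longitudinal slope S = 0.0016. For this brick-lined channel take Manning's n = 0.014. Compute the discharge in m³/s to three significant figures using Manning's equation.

13.2 m³/s

A = b·y = 2.34 × 2.33 = 5.452 m²
P = b + 2y = 2.34 + 2×2.33 = 7.000 m
R = A/P = 5.452/7.000 = 0.7789 m
Q = (1/n)·A·R^(2/3)·S^(1/2) = (1/0.014) × 5.452 × 0.7789^(2/3) × 0.0016^(1/2) = 13.19 m³/s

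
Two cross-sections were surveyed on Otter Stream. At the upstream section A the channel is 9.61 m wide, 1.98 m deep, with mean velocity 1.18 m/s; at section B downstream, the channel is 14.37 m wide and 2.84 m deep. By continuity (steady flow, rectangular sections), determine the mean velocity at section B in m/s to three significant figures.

0.550 m/s

Q = A₁V₁ = (9.61×1.98) × 1.18 = 22.45 m³/s
A₂ = 14.37 × 2.84 = 40.81 m²
V₂ = Q/A₂ = 22.45/40.81 = 0.5502 m/s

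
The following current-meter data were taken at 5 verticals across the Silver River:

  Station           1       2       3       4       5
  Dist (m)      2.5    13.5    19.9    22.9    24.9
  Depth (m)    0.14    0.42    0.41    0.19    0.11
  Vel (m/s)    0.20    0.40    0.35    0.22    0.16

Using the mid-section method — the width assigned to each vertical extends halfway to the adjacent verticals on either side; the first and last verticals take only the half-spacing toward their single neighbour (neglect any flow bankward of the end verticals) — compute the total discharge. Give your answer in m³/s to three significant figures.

w_1 = (13.5 − 2.5)/2 = 5.5 m; q_1 = 0.20 × 0.14 × 5.5 = 0.1540 m³/s
w_2 = (19.9 − 2.5)/2 = 8.7 m; q_2 = 0.40 × 0.42 × 8.7 = 1.462 m³/s
w_3 = (22.9 − 13.5)/2 = 4.7 m; q_3 = 0.35 × 0.41 × 4.7 = 0.6745 m³/s
w_4 = (24.9 − 19.9)/2 = 2.5 m; q_4 = 0.22 × 0.19 × 2.5 = 0.1045 m³/s
w_5 = (24.9 − 22.9)/2 = 1 m; q_5 = 0.16 × 0.11 × 1 = 0.01760 m³/s
Q = Σ qᵢ = 2.412 m³/s

2.41 m³/s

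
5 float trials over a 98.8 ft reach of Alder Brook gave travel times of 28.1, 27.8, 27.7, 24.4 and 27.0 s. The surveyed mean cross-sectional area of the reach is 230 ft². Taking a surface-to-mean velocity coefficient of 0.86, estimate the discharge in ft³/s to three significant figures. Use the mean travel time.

t̄ = (28.1 + 27.8 + 27.7 + 24.4 + 27.0) / 5 = 27 s
v_surface = L / t̄ = 98.8 / 27 = 3.659 ft/s
v_mean = 0.86 × 3.659 = 3.147 ft/s
Q = A × v_mean = 230 × 3.147 = 723.8 ft³/s

724 ft³/s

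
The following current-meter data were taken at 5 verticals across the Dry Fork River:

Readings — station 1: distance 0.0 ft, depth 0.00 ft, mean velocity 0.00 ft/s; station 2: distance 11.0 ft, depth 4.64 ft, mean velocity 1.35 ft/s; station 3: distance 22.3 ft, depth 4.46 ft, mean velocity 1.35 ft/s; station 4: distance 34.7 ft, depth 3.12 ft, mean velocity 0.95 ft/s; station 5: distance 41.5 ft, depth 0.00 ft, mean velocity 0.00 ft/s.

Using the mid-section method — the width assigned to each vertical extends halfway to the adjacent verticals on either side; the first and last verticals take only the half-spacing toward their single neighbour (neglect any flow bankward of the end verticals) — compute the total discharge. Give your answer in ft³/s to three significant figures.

w_2 = (22.3 − 0.0)/2 = 11.15 ft; q_2 = 1.35 × 4.64 × 11.15 = 69.84 ft³/s
w_3 = (34.7 − 11.0)/2 = 11.85 ft; q_3 = 1.35 × 4.46 × 11.85 = 71.35 ft³/s
w_4 = (41.5 − 22.3)/2 = 9.6 ft; q_4 = 0.95 × 3.12 × 9.6 = 28.45 ft³/s
Stations 1, 5 contribute zero (depth or velocity is 0).
Q = Σ qᵢ = 169.6 ft³/s

170 ft³/s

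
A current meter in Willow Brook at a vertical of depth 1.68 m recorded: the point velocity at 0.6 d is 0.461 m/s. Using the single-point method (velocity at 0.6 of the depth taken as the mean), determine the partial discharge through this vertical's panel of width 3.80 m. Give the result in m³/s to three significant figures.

v̄ = v₀.₆ = 0.461 m/s
q = v̄ × d × w = 0.4610 × 1.68 × 3.80 = 2.943 m³/s

2.94 m³/s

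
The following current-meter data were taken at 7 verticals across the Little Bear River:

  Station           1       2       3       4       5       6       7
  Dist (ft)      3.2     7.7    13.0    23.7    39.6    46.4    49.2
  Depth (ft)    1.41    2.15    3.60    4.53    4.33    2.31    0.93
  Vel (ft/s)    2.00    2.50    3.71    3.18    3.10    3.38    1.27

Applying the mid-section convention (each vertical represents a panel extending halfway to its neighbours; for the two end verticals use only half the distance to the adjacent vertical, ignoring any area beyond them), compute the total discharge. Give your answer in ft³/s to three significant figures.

523 ft³/s

w_1 = (7.7 − 3.2)/2 = 2.25 ft; q_1 = 2.00 × 1.41 × 2.25 = 6.345 ft³/s
w_2 = (13.0 − 3.2)/2 = 4.9 ft; q_2 = 2.50 × 2.15 × 4.9 = 26.34 ft³/s
w_3 = (23.7 − 7.7)/2 = 8 ft; q_3 = 3.71 × 3.60 × 8 = 106.8 ft³/s
w_4 = (39.6 − 13.0)/2 = 13.3 ft; q_4 = 3.18 × 4.53 × 13.3 = 191.6 ft³/s
w_5 = (46.4 − 23.7)/2 = 11.35 ft; q_5 = 3.10 × 4.33 × 11.35 = 152.4 ft³/s
w_6 = (49.2 − 39.6)/2 = 4.8 ft; q_6 = 3.38 × 2.31 × 4.8 = 37.48 ft³/s
w_7 = (49.2 − 46.4)/2 = 1.4 ft; q_7 = 1.27 × 0.93 × 1.4 = 1.654 ft³/s
Q = Σ qᵢ = 522.6 ft³/s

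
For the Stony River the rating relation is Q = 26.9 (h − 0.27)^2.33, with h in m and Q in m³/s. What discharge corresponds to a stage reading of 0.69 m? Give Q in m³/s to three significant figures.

Q = 26.9 × (0.69 − 0.27)^2.33 = 26.9 × 0.42^2.33 = 3.564 m³/s

3.56 m³/s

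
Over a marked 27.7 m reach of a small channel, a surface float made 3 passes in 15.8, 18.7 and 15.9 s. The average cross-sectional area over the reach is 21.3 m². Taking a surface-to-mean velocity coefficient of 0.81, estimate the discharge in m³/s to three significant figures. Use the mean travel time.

28.4 m³/s

t̄ = (15.8 + 18.7 + 15.9) / 3 = 16.8 s
v_surface = L / t̄ = 27.7 / 16.8 = 1.649 m/s
v_mean = 0.81 × 1.649 = 1.336 m/s
Q = A × v_mean = 21.3 × 1.336 = 28.45 m³/s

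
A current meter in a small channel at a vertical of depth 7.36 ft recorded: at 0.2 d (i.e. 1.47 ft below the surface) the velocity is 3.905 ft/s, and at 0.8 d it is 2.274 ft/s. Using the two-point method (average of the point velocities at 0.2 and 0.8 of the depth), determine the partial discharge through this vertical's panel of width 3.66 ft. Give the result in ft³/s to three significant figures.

v̄ = (3.905 + 2.274) / 2 = 3.090 ft/s
q = v̄ × d × w = 3.090 × 7.36 × 3.66 = 83.22 ft³/s

83.2 ft³/s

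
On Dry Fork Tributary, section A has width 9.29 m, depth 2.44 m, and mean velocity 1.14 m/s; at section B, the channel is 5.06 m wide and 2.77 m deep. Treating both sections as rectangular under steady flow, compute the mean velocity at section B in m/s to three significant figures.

Q = A₁V₁ = (9.29×2.44) × 1.14 = 25.84 m³/s
A₂ = 5.06 × 2.77 = 14.02 m²
V₂ = Q/A₂ = 25.84/14.02 = 1.844 m/s

1.84 m/s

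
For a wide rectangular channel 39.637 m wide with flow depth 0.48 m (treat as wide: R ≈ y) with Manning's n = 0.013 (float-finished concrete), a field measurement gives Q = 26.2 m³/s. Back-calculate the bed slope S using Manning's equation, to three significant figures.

A = b·y = 39.637 × 0.48 = 19.03 m²
Wide channel: R ≈ y = 0.48 m
S = (Q·n / (1·A·R^(2/3)))² = (26.2×0.013 / (1×19.03×0.6130))² = 0.0008527

0.000853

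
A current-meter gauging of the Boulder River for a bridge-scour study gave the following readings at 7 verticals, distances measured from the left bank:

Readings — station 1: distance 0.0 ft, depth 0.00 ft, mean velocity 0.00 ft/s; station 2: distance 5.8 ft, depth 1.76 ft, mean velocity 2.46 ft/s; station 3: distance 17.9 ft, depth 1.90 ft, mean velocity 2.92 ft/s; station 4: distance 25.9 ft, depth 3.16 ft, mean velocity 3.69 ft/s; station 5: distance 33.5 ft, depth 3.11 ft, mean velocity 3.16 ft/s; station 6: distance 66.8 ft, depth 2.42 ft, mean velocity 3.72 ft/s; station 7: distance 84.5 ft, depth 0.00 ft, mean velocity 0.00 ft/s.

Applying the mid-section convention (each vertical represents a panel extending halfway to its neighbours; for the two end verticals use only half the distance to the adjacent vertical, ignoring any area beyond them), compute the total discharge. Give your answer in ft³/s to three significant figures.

616 ft³/s

w_2 = (17.9 − 0.0)/2 = 8.95 ft; q_2 = 2.46 × 1.76 × 8.95 = 38.75 ft³/s
w_3 = (25.9 − 5.8)/2 = 10.05 ft; q_3 = 2.92 × 1.90 × 10.05 = 55.76 ft³/s
w_4 = (33.5 − 17.9)/2 = 7.8 ft; q_4 = 3.69 × 3.16 × 7.8 = 90.95 ft³/s
w_5 = (66.8 − 25.9)/2 = 20.45 ft; q_5 = 3.16 × 3.11 × 20.45 = 201.0 ft³/s
w_6 = (84.5 − 33.5)/2 = 25.5 ft; q_6 = 3.72 × 2.42 × 25.5 = 229.6 ft³/s
Stations 1, 7 contribute zero (depth or velocity is 0).
Q = Σ qᵢ = 616.0 ft³/s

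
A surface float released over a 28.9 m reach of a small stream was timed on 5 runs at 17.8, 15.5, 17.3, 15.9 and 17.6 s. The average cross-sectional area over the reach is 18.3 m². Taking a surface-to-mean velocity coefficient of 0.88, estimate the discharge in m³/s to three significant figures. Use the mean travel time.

t̄ = (17.8 + 15.5 + 17.3 + 15.9 + 17.6) / 5 = 16.82 s
v_surface = L / t̄ = 28.9 / 16.82 = 1.718 m/s
v_mean = 0.88 × 1.718 = 1.512 m/s
Q = A × v_mean = 18.3 × 1.512 = 27.67 m³/s

27.7 m³/s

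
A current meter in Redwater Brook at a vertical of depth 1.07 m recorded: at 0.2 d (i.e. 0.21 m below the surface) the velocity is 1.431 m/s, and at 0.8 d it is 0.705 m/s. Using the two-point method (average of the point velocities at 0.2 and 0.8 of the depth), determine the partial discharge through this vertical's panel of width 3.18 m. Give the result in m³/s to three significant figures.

v̄ = (1.431 + 0.705) / 2 = 1.068 m/s
q = v̄ × d × w = 1.068 × 1.07 × 3.18 = 3.634 m³/s

3.63 m³/s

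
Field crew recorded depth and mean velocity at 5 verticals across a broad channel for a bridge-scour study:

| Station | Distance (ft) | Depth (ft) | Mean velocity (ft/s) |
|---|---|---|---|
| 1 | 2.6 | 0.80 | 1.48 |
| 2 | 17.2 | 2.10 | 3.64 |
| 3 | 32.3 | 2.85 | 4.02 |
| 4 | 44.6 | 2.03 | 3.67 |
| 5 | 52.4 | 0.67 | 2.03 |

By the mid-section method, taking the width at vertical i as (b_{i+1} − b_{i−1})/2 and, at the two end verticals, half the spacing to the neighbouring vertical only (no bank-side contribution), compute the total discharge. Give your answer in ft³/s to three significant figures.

w_1 = (17.2 − 2.6)/2 = 7.3 ft; q_1 = 1.48 × 0.80 × 7.3 = 8.643 ft³/s
w_2 = (32.3 − 2.6)/2 = 14.85 ft; q_2 = 3.64 × 2.10 × 14.85 = 113.5 ft³/s
w_3 = (44.6 − 17.2)/2 = 13.7 ft; q_3 = 4.02 × 2.85 × 13.7 = 157.0 ft³/s
w_4 = (52.4 − 32.3)/2 = 10.05 ft; q_4 = 3.67 × 2.03 × 10.05 = 74.87 ft³/s
w_5 = (52.4 − 44.6)/2 = 3.9 ft; q_5 = 2.03 × 0.67 × 3.9 = 5.304 ft³/s
Q = Σ qᵢ = 359.3 ft³/s

359 ft³/s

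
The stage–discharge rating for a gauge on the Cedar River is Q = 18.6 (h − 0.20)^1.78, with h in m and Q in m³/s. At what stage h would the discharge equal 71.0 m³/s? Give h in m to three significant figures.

h − h₀ = (Q/C)^(1/b) = (71.0/18.6)^(1/1.78) = 2.122 m
h = 0.20 + 2.122 = 2.322 m

2.32 m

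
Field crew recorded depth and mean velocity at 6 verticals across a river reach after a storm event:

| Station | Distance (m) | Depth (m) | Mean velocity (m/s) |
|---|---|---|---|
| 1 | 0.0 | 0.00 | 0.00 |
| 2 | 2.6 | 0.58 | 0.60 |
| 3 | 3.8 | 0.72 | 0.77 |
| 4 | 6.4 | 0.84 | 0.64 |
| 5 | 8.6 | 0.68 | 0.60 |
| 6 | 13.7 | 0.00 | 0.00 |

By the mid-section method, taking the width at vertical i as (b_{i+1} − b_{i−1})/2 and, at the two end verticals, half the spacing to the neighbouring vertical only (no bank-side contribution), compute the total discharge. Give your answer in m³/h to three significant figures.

w_2 = (3.8 − 0.0)/2 = 1.9 m; q_2 = 0.60 × 0.58 × 1.9 = 0.6612 m³/s
w_3 = (6.4 − 2.6)/2 = 1.9 m; q_3 = 0.77 × 0.72 × 1.9 = 1.053 m³/s
w_4 = (8.6 − 3.8)/2 = 2.4 m; q_4 = 0.64 × 0.84 × 2.4 = 1.290 m³/s
w_5 = (13.7 − 6.4)/2 = 3.65 m; q_5 = 0.60 × 0.68 × 3.65 = 1.489 m³/s
Stations 1, 6 contribute zero (depth or velocity is 0).
Q = Σ qᵢ = 4.494 m³/s
= 4.494 × 3600 = 16180 m³/h

16200 m³/h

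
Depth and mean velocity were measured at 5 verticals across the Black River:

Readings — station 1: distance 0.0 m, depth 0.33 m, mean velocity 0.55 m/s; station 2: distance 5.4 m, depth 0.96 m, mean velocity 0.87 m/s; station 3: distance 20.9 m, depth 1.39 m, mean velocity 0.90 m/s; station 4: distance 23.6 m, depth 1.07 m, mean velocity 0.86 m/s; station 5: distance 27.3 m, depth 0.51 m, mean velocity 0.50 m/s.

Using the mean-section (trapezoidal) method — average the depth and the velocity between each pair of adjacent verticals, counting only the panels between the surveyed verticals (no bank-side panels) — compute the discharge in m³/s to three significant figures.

23.5 m³/s

Panel 1-2: Δb = 5.4 m, d̄ = (0.33+0.96)/2 = 0.645, v̄ = (0.55+0.87)/2 = 0.71 → q = 5.4×0.645×0.71 = 2.473 m³/s
Panel 2-3: Δb = 15.5 m, d̄ = (0.96+1.39)/2 = 1.175, v̄ = (0.87+0.90)/2 = 0.885 → q = 15.5×1.175×0.885 = 16.12 m³/s
Panel 3-4: Δb = 2.7 m, d̄ = (1.39+1.07)/2 = 1.23, v̄ = (0.90+0.86)/2 = 0.88 → q = 2.7×1.23×0.88 = 2.922 m³/s
Panel 4-5: Δb = 3.7 m, d̄ = (1.07+0.51)/2 = 0.79, v̄ = (0.86+0.50)/2 = 0.68 → q = 3.7×0.79×0.68 = 1.988 m³/s
Q = Σ q = 23.50 m³/s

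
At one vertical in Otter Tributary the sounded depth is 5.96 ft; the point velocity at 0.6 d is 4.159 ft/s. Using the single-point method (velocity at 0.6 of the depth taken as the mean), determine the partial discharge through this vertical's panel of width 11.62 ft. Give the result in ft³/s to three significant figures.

v̄ = v₀.₆ = 4.159 ft/s
q = v̄ × d × w = 4.159 × 5.96 × 11.62 = 288.0 ft³/s

288 ft³/s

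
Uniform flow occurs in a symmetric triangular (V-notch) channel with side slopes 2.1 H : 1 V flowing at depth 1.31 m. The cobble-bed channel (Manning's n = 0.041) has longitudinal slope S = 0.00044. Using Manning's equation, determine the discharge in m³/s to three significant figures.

A = z·y² = 2.1×1.31² = 3.604 m²
P = 2y√(1+z²) = 2×1.31×√(1+2.1²) = 6.094 m
R = A/P = 3.604/6.094 = 0.5914 m
Q = (1/n)·A·R^(2/3)·S^(1/2) = (1/0.041) × 3.604 × 0.5914^(2/3) × 0.00044^(1/2) = 1.299 m³/s

1.30 m³/s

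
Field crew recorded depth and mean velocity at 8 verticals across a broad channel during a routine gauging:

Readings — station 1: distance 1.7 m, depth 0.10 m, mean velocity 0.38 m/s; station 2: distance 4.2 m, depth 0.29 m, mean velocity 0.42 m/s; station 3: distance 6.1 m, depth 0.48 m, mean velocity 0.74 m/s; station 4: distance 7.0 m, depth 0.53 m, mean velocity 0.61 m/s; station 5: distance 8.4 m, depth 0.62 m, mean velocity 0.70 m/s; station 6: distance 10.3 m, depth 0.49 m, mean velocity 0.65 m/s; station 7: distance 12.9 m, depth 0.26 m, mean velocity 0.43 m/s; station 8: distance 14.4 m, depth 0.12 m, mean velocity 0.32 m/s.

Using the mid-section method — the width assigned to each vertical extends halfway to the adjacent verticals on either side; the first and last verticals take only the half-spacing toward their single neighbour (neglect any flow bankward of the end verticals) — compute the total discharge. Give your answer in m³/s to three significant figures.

w_1 = (4.2 − 1.7)/2 = 1.25 m; q_1 = 0.38 × 0.10 × 1.25 = 0.04750 m³/s
w_2 = (6.1 − 1.7)/2 = 2.2 m; q_2 = 0.42 × 0.29 × 2.2 = 0.2680 m³/s
w_3 = (7.0 − 4.2)/2 = 1.4 m; q_3 = 0.74 × 0.48 × 1.4 = 0.4973 m³/s
w_4 = (8.4 − 6.1)/2 = 1.15 m; q_4 = 0.61 × 0.53 × 1.15 = 0.3718 m³/s
w_5 = (10.3 − 7.0)/2 = 1.65 m; q_5 = 0.70 × 0.62 × 1.65 = 0.7161 m³/s
w_6 = (12.9 − 8.4)/2 = 2.25 m; q_6 = 0.65 × 0.49 × 2.25 = 0.7166 m³/s
w_7 = (14.4 − 10.3)/2 = 2.05 m; q_7 = 0.43 × 0.26 × 2.05 = 0.2292 m³/s
w_8 = (14.4 − 12.9)/2 = 0.75 m; q_8 = 0.32 × 0.12 × 0.75 = 0.02880 m³/s
Q = Σ qᵢ = 2.875 m³/s

2.88 m³/s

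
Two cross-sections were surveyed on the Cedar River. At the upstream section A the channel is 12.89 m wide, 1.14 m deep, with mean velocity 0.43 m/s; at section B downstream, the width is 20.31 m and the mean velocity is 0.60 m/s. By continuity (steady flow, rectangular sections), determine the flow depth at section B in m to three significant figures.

Q = A₁V₁ = (12.89×1.14) × 0.43 = 6.319 m³/s
d₂ = Q/(b₂ V₂) = 6.319/(20.31×0.60) = 0.5185 m

0.519 m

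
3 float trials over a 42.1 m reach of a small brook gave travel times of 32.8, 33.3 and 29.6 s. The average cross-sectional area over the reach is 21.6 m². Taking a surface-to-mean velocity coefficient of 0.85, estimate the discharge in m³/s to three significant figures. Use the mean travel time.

24.2 m³/s

t̄ = (32.8 + 33.3 + 29.6) / 3 = 31.9 s
v_surface = L / t̄ = 42.1 / 31.9 = 1.320 m/s
v_mean = 0.85 × 1.320 = 1.122 m/s
Q = A × v_mean = 21.6 × 1.122 = 24.23 m³/s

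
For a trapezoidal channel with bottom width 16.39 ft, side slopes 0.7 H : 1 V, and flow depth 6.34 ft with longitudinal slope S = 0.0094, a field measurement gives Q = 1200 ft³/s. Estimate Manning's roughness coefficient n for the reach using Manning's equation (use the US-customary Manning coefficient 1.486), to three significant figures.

0.0409

A = (b + z·y)·y = (16.39 + 0.7×6.34)×6.34 = 132.0 ft²
P = b + 2y√(1+z²) = 16.39 + 2×6.34×√(1+0.7²) = 31.87 ft
R = A/P = 132.0/31.87 = 4.144 ft
n = (1.486/Q)·A·R^(2/3)·S^(1/2) = (1.486/1200) × 132.0 × 2.580 × 0.09695 = 0.04090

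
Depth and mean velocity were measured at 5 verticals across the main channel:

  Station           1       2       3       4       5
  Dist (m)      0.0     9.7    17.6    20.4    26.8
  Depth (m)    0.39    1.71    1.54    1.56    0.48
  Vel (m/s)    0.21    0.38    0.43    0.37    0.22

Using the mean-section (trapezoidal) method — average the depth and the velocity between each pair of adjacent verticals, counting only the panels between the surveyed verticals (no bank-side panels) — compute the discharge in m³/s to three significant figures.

11.9 m³/s

Panel 1-2: Δb = 9.7 m, d̄ = (0.39+1.71)/2 = 1.05, v̄ = (0.21+0.38)/2 = 0.295 → q = 9.7×1.05×0.295 = 3.005 m³/s
Panel 2-3: Δb = 7.9 m, d̄ = (1.71+1.54)/2 = 1.625, v̄ = (0.38+0.43)/2 = 0.405 → q = 7.9×1.625×0.405 = 5.199 m³/s
Panel 3-4: Δb = 2.8 m, d̄ = (1.54+1.56)/2 = 1.55, v̄ = (0.43+0.37)/2 = 0.4 → q = 2.8×1.55×0.4 = 1.736 m³/s
Panel 4-5: Δb = 6.4 m, d̄ = (1.56+0.48)/2 = 1.02, v̄ = (0.37+0.22)/2 = 0.295 → q = 6.4×1.02×0.295 = 1.926 m³/s
Q = Σ q = 11.87 m³/s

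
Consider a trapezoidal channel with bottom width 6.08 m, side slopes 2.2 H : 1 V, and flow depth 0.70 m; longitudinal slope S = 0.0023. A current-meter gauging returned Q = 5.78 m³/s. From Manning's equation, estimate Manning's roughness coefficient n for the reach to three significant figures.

A = (b + z·y)·y = (6.08 + 2.2×0.70)×0.70 = 5.334 m²
P = b + 2y√(1+z²) = 6.08 + 2×0.70×√(1+2.2²) = 9.463 m
R = A/P = 5.334/9.463 = 0.5637 m
n = (1/Q)·A·R^(2/3)·S^(1/2) = (1/5.78) × 5.334 × 0.6824 × 0.04796 = 0.03020

0.0302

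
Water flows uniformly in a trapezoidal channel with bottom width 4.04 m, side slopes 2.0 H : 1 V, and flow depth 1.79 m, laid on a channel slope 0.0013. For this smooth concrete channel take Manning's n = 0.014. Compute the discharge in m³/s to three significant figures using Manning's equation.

38.2 m³/s

A = (b + z·y)·y = (4.04 + 2.0×1.79)×1.79 = 13.64 m²
P = b + 2y√(1+z²) = 4.04 + 2×1.79×√(1+2.0²) = 12.05 m
R = A/P = 13.64/12.05 = 1.132 m
Q = (1/n)·A·R^(2/3)·S^(1/2) = (1/0.014) × 13.64 × 1.132^(2/3) × 0.0013^(1/2) = 38.16 m³/s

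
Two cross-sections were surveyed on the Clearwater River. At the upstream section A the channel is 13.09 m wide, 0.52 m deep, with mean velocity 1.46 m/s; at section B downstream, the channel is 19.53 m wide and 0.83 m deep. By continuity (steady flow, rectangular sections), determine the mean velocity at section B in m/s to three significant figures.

Q = A₁V₁ = (13.09×0.52) × 1.46 = 9.938 m³/s
A₂ = 19.53 × 0.83 = 16.21 m²
V₂ = Q/A₂ = 9.938/16.21 = 0.6131 m/s

0.613 m/s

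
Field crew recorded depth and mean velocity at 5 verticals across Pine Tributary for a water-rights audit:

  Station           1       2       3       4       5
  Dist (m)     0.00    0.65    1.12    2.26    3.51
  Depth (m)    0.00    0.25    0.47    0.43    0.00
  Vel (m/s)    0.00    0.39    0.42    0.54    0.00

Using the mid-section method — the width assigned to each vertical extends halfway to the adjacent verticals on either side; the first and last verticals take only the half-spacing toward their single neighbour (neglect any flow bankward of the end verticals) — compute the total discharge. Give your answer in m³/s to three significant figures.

w_2 = (1.12 − 0.00)/2 = 0.56 m; q_2 = 0.39 × 0.25 × 0.56 = 0.05460 m³/s
w_3 = (2.26 − 0.65)/2 = 0.805 m; q_3 = 0.42 × 0.47 × 0.805 = 0.1589 m³/s
w_4 = (3.51 − 1.12)/2 = 1.195 m; q_4 = 0.54 × 0.43 × 1.195 = 0.2775 m³/s
Stations 1, 5 contribute zero (depth or velocity is 0).
Q = Σ qᵢ = 0.4910 m³/s

0.491 m³/s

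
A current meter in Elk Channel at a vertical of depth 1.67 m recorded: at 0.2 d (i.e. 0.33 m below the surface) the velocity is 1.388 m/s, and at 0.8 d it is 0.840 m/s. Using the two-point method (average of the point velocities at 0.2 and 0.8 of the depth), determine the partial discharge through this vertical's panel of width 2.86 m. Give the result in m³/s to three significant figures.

v̄ = (1.388 + 0.840) / 2 = 1.114 m/s
q = v̄ × d × w = 1.114 × 1.67 × 2.86 = 5.321 m³/s

5.32 m³/s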